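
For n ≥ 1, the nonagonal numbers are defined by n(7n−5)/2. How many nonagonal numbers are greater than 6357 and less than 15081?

The n-th nonagonal number is n(7n−5)/2.
Smallest index with value > 6357: n = 43 (giving 6364).
Largest index with value < 15081: n = 65 (giving 14625).
Indices 43 through 65: 23 terms.

23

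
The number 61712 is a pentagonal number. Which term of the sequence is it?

203

Set n(3n−1)/2 = 61712, giving 3n² − n − 123424 = 0.
So n = (1 + 1217) / 6 = 1218/6 = 203.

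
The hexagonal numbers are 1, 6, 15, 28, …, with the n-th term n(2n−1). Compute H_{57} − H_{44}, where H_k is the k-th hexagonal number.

57·(2·57 − 1) = 6441 and 44·(2·44 − 1) = 3828.
Difference: 6441 − 3828 = 2613.

2613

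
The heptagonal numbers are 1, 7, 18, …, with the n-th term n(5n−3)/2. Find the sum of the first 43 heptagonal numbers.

67166

Σ i(5i−3)/2 = (5Σi² − 3Σi) / 2 over i = 1..43.
Σi = 946 and Σi² = 27434.
(5·27434 − 3·946) / 2 = 134332/2 = 67166.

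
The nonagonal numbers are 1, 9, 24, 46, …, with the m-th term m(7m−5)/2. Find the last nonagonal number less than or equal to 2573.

2484

Solve n(7n−5)/2 ≤ 2573 for integer n.
n = 27 gives 2484 ≤ 2573, while n = 28 gives 2674 > 2573; so the answer is 2484.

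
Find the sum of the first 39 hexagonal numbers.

Σ i(2i−1) = 2Σi² − Σi over i = 1..39.
Σi = 780 and Σi² = 20540.
2·20540 − 1·780 = 40300.

40300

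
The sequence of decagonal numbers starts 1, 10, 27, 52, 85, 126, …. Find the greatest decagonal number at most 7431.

Solve n(4n−3) ≤ 7431 for integer n.
n = 43 gives 7267 ≤ 7431, while n = 44 gives 7612 > 7431; so the answer is 7267.

7267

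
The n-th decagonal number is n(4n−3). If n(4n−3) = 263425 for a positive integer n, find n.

Set n(4n−3) = 263425, giving 4n² − 3n − 263425 = 0.
So n = (3 + 2053) / 8 = 2056/8 = 257.

257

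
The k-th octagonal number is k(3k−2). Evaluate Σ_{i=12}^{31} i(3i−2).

Σ i(3i−2) = 3Σi² − 2Σi over i = 12..31.
Σi = 496 − 66 = 430 and Σi² = 10416 − 506 = 9910.
3·9910 − 2·430 = 28870.

28870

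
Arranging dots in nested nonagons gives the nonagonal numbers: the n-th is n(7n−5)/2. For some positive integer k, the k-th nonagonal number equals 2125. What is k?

Set n(7n−5)/2 = 2125, giving 7n² − 5n − 4250 = 0.
The discriminant is 25 + 56·2125 = 119025, and √119025 = 345.
So n = (5 + 345) / 14 = 350/14 = 25.

25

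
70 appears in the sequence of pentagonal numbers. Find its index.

7

Set n(3n−1)/2 = 70, giving 3n² − n − 140 = 0.
So n = (1 + 41) / 6 = 42/6 = 7.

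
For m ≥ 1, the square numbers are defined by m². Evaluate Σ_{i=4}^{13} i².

Σ_{i=4}^{13} i² = 819 − 14 = 805.

805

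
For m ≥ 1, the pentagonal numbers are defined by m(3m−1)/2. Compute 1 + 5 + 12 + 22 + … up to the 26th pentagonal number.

Σ i(3i−1)/2 = (3Σi² − Σi) / 2 over i = 1..26.
Σi = 351 and Σi² = 6201.
(3·6201 − 1·351) / 2 = 18252/2 = 9126.

9126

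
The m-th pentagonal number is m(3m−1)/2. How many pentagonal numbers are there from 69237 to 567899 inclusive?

400

The n-th pentagonal number is n(3n−1)/2.
Smallest index with value ≥ 69237: n = 216 (giving 69876).
Largest index with value ≤ 567899: n = 615 (giving 567030).
Indices 216 through 615: 400 terms.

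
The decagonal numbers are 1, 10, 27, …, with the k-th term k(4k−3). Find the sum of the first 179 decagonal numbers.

7662990

Σ i(4i−3) = 4Σi² − 3Σi over i = 1..179.
Σi = 16110 and Σi² = 1927830.
4·1927830 − 3·16110 = 7662990.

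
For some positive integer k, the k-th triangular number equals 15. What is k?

Set n(n+1)/2 = 15, giving n² + n − 30 = 0.
The discriminant is 1 + 8·15 = 121, and √121 = 11.
So n = (-1 + 11) / 2 = 10/2 = 5.

5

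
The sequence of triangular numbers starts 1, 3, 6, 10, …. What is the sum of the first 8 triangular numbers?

120

Σ i(i+1)/2 = (Σi² + Σi) / 2 over i = 1..8.
Σi = 36 and Σi² = 204.
(1·204 + 1·36) / 2 = 240/2 = 120.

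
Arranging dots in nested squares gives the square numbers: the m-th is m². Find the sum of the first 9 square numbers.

Σ_{i=1}^{9} i² = 9·10·19/6 = 285.

285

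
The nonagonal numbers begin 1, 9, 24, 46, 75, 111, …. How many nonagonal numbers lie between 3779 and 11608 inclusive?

24

The n-th nonagonal number is n(7n−5)/2.
Smallest index with value ≥ 3779: n = 34 (giving 3961).
Largest index with value ≤ 11608: n = 57 (giving 11229).
Indices 34 through 57: 24 terms.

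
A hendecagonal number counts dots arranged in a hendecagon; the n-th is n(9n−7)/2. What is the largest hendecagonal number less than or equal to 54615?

54065

Solve n(9n−7)/2 ≤ 54615 for integer n.
n = 110 gives 54065 ≤ 54615, while n = 111 gives 55056 > 54615; so the answer is 54065.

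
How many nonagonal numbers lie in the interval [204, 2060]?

17

The n-th nonagonal number is n(7n−5)/2.
Smallest index with value ≥ 204: n = 8 (giving 204).
Largest index with value ≤ 2060: n = 24 (giving 1956).
Indices 8 through 24: 17 terms.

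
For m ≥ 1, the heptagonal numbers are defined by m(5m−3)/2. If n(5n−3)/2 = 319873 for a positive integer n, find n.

358

Set n(5n−3)/2 = 319873, giving 5n² − 3n − 639746 = 0.
So n = (3 + 3577) / 10 = 3580/10 = 358.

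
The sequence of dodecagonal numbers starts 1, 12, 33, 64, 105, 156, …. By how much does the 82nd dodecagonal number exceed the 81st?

Consecutive dodecagonal numbers differ by 10n − 9: here 10·82 − 9 = 811.

811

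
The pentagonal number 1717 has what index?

34

Set n(3n−1)/2 = 1717, giving 3n² − n − 3434 = 0.
So n = (1 + 203) / 6 = 204/6 = 34.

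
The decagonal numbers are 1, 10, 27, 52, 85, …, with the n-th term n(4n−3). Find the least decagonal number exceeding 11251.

Solve n(4n−3) > 11251 for integer n.
The largest n with value ≤ 11251 is 53 (since 11077 ≤ 11251 < 11502), so the first above is n = 54, value 11502.

11502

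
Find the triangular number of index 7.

28

The 7th triangular number is n(n+1)/2 with n = 7.
7·8/2 = 56/2 = 28.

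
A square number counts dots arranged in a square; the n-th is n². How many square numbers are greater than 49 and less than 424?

The n-th square number is n².
Smallest index with value > 49: n = 8 (giving 64).
Largest index with value < 424: n = 20 (giving 400).
Indices 8 through 20: 13 terms.

13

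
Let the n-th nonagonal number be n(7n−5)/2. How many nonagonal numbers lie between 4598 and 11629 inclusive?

22

The n-th nonagonal number is n(7n−5)/2.
Smallest index with value ≥ 4598: n = 37 (giving 4699).
Largest index with value ≤ 11629: n = 58 (giving 11629).
Indices 37 through 58: 22 terms.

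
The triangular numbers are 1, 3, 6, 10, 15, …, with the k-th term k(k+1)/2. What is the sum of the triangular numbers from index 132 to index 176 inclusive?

Σ i(i+1)/2 = (Σi² + Σi) / 2 over i = 132..176.
Σi = 15576 − 8646 = 6930 and Σi² = 1832776 − 757966 = 1074810.
(1·1074810 + 1·6930) / 2 = 1081740/2 = 540870.

540870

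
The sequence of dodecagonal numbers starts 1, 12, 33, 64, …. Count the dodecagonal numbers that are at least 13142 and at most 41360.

The n-th dodecagonal number is n(5n−4).
Smallest index with value ≥ 13142: n = 52 (giving 13312).
Largest index with value ≤ 41360: n = 91 (giving 41041).
Indices 52 through 91: 40 terms.

40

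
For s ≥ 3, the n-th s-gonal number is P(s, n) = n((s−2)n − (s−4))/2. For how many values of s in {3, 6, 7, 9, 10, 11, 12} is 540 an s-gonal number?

2

s = 3: P(3, 32) = 528 and P(3, 33) = 561; 540 is not s-gonal.
s = 6: P(6, 16) = 496 and P(6, 17) = 561; 540 is not s-gonal.
s = 7: P(7, 15) = 540. ✓
s = 9: P(9, 12) = 474 and P(9, 13) = 559; 540 is not s-gonal.
s = 10: P(10, 12) = 540. ✓
s = 11: P(11, 11) = 506 and P(11, 12) = 606; 540 is not s-gonal.
s = 12: P(12, 10) = 460 and P(12, 11) = 561; 540 is not s-gonal.
Hits: s ∈ {7, 10} → 2.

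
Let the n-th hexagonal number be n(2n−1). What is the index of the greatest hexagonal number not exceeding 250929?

354

Solve n(2n−1) ≤ 250929 for integer n.
n = 354 gives 250278 ≤ 250929, while n = 355 gives 251695 > 250929; so the answer is index 354.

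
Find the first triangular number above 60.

66

Solve n(n+1)/2 > 60 for integer n.
The largest n with value ≤ 60 is 10 (since 55 ≤ 60 < 66), so the first above is n = 11, value 66.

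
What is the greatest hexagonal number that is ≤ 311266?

Solve n(2n−1) ≤ 311266 for integer n.
n = 394 gives 310078 ≤ 311266, while n = 395 gives 311655 > 311266; so the answer is 310078.

310078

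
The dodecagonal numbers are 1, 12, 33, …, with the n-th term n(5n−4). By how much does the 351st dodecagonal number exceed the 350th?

3501

Consecutive dodecagonal numbers differ by 10n − 9: here 10·351 − 9 = 3501.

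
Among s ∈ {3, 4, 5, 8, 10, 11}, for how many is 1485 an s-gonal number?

s = 3: P(3, 54) = 1485. ✓
s = 4: P(4, 38) = 1444 and P(4, 39) = 1521; 1485 is not s-gonal.
s = 5: P(5, 31) = 1426 and P(5, 32) = 1520; 1485 is not s-gonal.
s = 8: P(8, 22) = 1408 and P(8, 23) = 1541; 1485 is not s-gonal.
s = 10: P(10, 19) = 1387 and P(10, 20) = 1540; 1485 is not s-gonal.
s = 11: P(11, 18) = 1395 and P(11, 19) = 1558; 1485 is not s-gonal.
Hits: s ∈ {3} → 1.

1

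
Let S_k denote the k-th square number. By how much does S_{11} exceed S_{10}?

n² − (n−1)² = 2n − 1, so 11² − 10² = 2·11 − 1 = 21.

21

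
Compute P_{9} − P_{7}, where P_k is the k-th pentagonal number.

9·(3·9 − 1)/2 = 117 and 7·(3·7 − 1)/2 = 70.
Difference: 117 − 70 = 47.

47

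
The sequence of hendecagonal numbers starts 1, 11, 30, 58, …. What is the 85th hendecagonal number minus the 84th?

Consecutive hendecagonal numbers differ by 9n − 8: here 9·85 − 8 = 757.

757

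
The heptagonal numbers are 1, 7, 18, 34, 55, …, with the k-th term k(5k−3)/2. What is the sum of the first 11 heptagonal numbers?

Σ i(5i−3)/2 = (5Σi² − 3Σi) / 2 over i = 1..11.
Σi = 66 and Σi² = 506.
(5·506 − 3·66) / 2 = 2332/2 = 1166.

1166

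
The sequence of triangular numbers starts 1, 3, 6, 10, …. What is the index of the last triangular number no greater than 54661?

Solve n(n+1)/2 ≤ 54661 for integer n.
n = 330 gives 54615 ≤ 54661, while n = 331 gives 54946 > 54661; so the answer is index 330.

330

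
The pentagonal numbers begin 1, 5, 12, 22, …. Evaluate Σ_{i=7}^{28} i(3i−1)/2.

11242

Σ i(3i−1)/2 = (3Σi² − Σi) / 2 over i = 7..28.
Σi = 406 − 21 = 385 and Σi² = 7714 − 91 = 7623.
(3·7623 − 1·385) / 2 = 22484/2 = 11242.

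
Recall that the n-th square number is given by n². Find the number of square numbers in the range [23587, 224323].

The n-th square number is n².
Smallest index with value ≥ 23587: n = 154 (giving 23716).
Largest index with value ≤ 224323: n = 473 (giving 223729).
Indices 154 through 473: 320 terms.

320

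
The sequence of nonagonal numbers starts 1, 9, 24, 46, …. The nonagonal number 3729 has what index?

33

Set n(7n−5)/2 = 3729, giving 7n² − 5n − 7458 = 0.
The discriminant is 25 + 56·3729 = 208849, and √208849 = 457.
So n = (5 + 457) / 14 = 462/14 = 33.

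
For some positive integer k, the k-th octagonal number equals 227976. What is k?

Set n(3n−2) = 227976, giving 3n² − 2n − 227976 = 0.
So n = (2 + 1654) / 6 = 1656/6 = 276.

276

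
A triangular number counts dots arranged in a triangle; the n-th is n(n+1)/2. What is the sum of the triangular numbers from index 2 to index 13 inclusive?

Σ i(i+1)/2 = (Σi² + Σi) / 2 over i = 2..13.
Σi = 91 − 1 = 90 and Σi² = 819 − 1 = 818.
(1·818 + 1·90) / 2 = 908/2 = 454.

454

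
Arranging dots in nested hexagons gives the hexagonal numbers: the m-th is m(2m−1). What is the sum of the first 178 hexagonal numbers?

3775647

Σ i(2i−1) = 2Σi² − Σi over i = 1..178.
Σi = 15931 and Σi² = 1895789.
2·1895789 − 1·15931 = 3775647.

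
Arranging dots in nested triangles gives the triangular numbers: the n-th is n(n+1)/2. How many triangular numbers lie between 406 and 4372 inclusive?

66

The n-th triangular number is n(n+1)/2.
Smallest index with value ≥ 406: n = 28 (giving 406).
Largest index with value ≤ 4372: n = 93 (giving 4371).
Indices 28 through 93: 66 terms.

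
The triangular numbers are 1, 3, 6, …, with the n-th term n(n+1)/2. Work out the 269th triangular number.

The 269th triangular number is n(n+1)/2 with n = 269.
269·270/2 = 72630/2 = 36315.

36315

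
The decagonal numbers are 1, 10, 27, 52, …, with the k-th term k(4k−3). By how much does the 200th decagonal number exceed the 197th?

200·(4·200 − 3) = 159400 and 197·(4·197 − 3) = 154645.
Difference: 159400 − 154645 = 4755.

4755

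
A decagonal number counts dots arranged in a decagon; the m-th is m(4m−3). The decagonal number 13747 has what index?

Set n(4n−3) = 13747, giving 4n² − 3n − 13747 = 0.
The discriminant is 9 + 16·13747 = 219961, and √219961 = 469.
So n = (3 + 469) / 8 = 472/8 = 59.

59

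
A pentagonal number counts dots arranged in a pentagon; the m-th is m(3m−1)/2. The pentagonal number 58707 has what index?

198

Set n(3n−1)/2 = 58707, giving 3n² − n − 117414 = 0.
The discriminant is 1 + 24·58707 = 1408969, and √1408969 = 1187.
So n = (1 + 1187) / 6 = 1188/6 = 198.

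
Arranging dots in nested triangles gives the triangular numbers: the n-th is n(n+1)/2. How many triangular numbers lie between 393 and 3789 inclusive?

The n-th triangular number is n(n+1)/2.
Smallest index with value ≥ 393: n = 28 (giving 406).
Largest index with value ≤ 3789: n = 86 (giving 3741).
Indices 28 through 86: 59 terms.

59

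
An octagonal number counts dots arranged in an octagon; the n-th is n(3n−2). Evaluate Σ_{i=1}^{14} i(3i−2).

2835

Σ i(3i−2) = 3Σi² − 2Σi over i = 1..14.
Σi = 105 and Σi² = 1015.
3·1015 − 2·105 = 2835.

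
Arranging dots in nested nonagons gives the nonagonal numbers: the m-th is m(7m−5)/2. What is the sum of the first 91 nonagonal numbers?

883246

Σ i(7i−5)/2 = (7Σi² − 5Σi) / 2 over i = 1..91.
Σi = 4186 and Σi² = 255346.
(7·255346 − 5·4186) / 2 = 1766492/2 = 883246.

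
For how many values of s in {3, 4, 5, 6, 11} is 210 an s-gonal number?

2

s = 3: P(3, 20) = 210. ✓
s = 4: P(4, 14) = 196 and P(4, 15) = 225; 210 is not s-gonal.
s = 5: P(5, 12) = 210. ✓
s = 6: P(6, 10) = 190 and P(6, 11) = 231; 210 is not s-gonal.
s = 11: P(11, 7) = 196 and P(11, 8) = 260; 210 is not s-gonal.
Hits: s ∈ {3, 5} → 2.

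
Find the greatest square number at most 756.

729

Solve n² ≤ 756 for integer n.
n = 27 gives 729 ≤ 756, while n = 28 gives 784 > 756; so the answer is 729.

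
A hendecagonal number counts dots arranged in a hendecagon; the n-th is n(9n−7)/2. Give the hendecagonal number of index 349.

The 349th hendecagonal number is n(9n−7)/2 with n = 349.
349·(9·349 − 7)/2 = 349·3134/2 = 349·1567 = 546883.

546883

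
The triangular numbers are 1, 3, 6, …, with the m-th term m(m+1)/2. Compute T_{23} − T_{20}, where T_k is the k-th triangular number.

66

23·24/2 = 276 and 20·21/2 = 210.
Difference: 276 − 210 = 66.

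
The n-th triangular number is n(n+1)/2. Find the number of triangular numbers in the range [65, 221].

10

The n-th triangular number is n(n+1)/2.
Smallest index with value ≥ 65: n = 11 (giving 66).
Largest index with value ≤ 221: n = 20 (giving 210).
Indices 11 through 20: 10 terms.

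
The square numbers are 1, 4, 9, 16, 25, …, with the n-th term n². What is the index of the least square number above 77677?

279

Solve n² > 77677 for integer n.
The largest n with value ≤ 77677 is 278 (since 77284 ≤ 77677 < 77841), so the first above is n = 279, value 77841.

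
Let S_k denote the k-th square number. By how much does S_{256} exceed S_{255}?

n² − (n−1)² = 2n − 1, so 256² − 255² = 2·256 − 1 = 511.

511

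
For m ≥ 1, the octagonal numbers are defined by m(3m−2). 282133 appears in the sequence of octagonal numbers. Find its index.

307

Set n(3n−2) = 282133, giving 3n² − 2n − 282133 = 0.
The discriminant is 4 + 12·282133 = 3385600, and √3385600 = 1840.
So n = (2 + 1840) / 6 = 1842/6 = 307.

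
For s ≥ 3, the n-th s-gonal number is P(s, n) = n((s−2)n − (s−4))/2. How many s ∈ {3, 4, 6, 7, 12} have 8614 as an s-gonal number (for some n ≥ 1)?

1

s = 3: P(3, 130) = 8515 and P(3, 131) = 8646; 8614 is not s-gonal.
s = 4: P(4, 92) = 8464 and P(4, 93) = 8649; 8614 is not s-gonal.
s = 6: P(6, 65) = 8385 and P(6, 66) = 8646; 8614 is not s-gonal.
s = 7: P(7, 59) = 8614. ✓
s = 12: P(12, 41) = 8241 and P(12, 42) = 8652; 8614 is not s-gonal.
Hits: s ∈ {7} → 1.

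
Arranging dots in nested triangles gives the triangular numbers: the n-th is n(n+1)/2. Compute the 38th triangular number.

38·39/2 = 1482/2 = 741.

741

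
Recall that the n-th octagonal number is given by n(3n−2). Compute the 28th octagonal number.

The 28th octagonal number is n(3n−2) with n = 28.
28·(3·28 − 2) = 28·82 = 2296.

2296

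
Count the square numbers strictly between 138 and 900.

The n-th square number is n².
Smallest index with value > 138: n = 12 (giving 144).
Largest index with value < 900: n = 29 (giving 841).
Indices 12 through 29: 18 terms.

18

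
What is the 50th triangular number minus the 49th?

Consecutive triangular numbers differ by n: T_{50} − T_{49} = 50.

50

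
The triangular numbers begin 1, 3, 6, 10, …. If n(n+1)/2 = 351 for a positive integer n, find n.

26

Set n(n+1)/2 = 351, giving n² + n − 702 = 0.
The discriminant is 1 + 8·351 = 2809, and √2809 = 53.
So n = (-1 + 53) / 2 = 52/2 = 26.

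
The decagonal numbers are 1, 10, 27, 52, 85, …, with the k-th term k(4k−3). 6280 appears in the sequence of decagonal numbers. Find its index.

Set n(4n−3) = 6280, giving 4n² − 3n − 6280 = 0.
The discriminant is 9 + 16·6280 = 100489, and √100489 = 317.
So n = (3 + 317) / 8 = 320/8 = 40.

40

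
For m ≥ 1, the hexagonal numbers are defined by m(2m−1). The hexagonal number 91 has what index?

Set n(2n−1) = 91, giving 2n² − n − 91 = 0.
So n = (1 + 27) / 4 = 28/4 = 7.

7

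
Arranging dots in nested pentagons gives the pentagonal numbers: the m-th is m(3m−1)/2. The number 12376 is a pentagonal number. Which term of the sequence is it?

Set n(3n−1)/2 = 12376, giving 3n² − n − 24752 = 0.
The discriminant is 1 + 24·12376 = 297025, and √297025 = 545.
So n = (1 + 545) / 6 = 546/6 = 91.

91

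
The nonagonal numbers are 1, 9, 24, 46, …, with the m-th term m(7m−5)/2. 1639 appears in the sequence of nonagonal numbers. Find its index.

22

Set n(7n−5)/2 = 1639, giving 7n² − 5n − 3278 = 0.
The discriminant is 25 + 56·1639 = 91809, and √91809 = 303.
So n = (5 + 303) / 14 = 308/14 = 22.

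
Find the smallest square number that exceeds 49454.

Solve n² > 49454 for integer n.
The largest n with value ≤ 49454 is 222 (since 49284 ≤ 49454 < 49729), so the first above is n = 223, value 49729.

49729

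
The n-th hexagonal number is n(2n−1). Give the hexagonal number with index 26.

1326

26·(2·26 − 1) = 26·51 = 1326.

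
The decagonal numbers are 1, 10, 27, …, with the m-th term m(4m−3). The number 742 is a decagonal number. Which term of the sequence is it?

Set n(4n−3) = 742, giving 4n² − 3n − 742 = 0.
So n = (3 + 109) / 8 = 112/8 = 14.
Check: 14·(4·14 − 3) = 742. ✓

14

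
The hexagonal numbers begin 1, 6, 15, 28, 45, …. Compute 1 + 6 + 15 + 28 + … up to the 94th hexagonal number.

Σ i(2i−1) = 2Σi² − Σi over i = 1..94.
Σi = 4465 and Σi² = 281295.
2·281295 − 1·4465 = 558125.

558125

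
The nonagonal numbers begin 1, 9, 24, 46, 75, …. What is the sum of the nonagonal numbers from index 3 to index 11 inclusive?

1596

Σ i(7i−5)/2 = (7Σi² − 5Σi) / 2 over i = 3..11.
Σi = 66 − 3 = 63 and Σi² = 506 − 5 = 501.
(7·501 − 5·63) / 2 = 3192/2 = 1596.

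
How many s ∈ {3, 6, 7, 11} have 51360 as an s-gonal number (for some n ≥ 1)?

s = 3: P(3, 320) = 51360. ✓
s = 6: P(6, 160) = 51040 and P(6, 161) = 51681; 51360 is not s-gonal.
s = 7: P(7, 143) = 50908 and P(7, 144) = 51624; 51360 is not s-gonal.
s = 11: P(11, 107) = 51146 and P(11, 108) = 52110; 51360 is not s-gonal.
Hits: s ∈ {3} → 1.

1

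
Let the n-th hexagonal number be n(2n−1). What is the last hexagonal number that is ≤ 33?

28

Solve n(2n−1) ≤ 33 for integer n.
n = 4 gives 28 ≤ 33, while n = 5 gives 45 > 33; so the answer is 28.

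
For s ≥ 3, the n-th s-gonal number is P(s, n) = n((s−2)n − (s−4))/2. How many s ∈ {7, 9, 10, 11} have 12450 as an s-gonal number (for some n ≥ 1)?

s = 7: P(7, 70) = 12145 and P(7, 71) = 12496; 12450 is not s-gonal.
s = 9: P(9, 60) = 12450. ✓
s = 10: P(10, 56) = 12376 and P(10, 57) = 12825; 12450 is not s-gonal.
s = 11: P(11, 52) = 11986 and P(11, 53) = 12455; 12450 is not s-gonal.
Hits: s ∈ {9} → 1.

1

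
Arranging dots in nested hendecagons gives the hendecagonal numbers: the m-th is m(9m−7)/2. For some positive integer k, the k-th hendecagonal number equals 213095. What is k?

Set n(9n−7)/2 = 213095, giving 9n² − 7n − 426190 = 0.
So n = (7 + 3917) / 18 = 3924/18 = 218.

218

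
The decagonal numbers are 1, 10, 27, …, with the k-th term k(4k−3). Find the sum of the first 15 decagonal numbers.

Σ i(4i−3) = 4Σi² − 3Σi over i = 1..15.
Σi = 120 and Σi² = 1240.
4·1240 − 3·120 = 4600.

4600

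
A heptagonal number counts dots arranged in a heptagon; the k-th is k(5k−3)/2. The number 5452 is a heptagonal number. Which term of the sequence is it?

Set n(5n−3)/2 = 5452, giving 5n² − 3n − 10904 = 0.
The discriminant is 9 + 40·5452 = 218089, and √218089 = 467.
So n = (3 + 467) / 10 = 470/10 = 47.

47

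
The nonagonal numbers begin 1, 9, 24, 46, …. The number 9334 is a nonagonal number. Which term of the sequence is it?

Set n(7n−5)/2 = 9334, giving 7n² − 5n − 18668 = 0.
The discriminant is 25 + 56·9334 = 522729, and √522729 = 723.
So n = (5 + 723) / 14 = 728/14 = 52.

52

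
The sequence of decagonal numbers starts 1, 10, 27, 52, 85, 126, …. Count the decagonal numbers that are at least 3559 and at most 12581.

26

The n-th decagonal number is n(4n−3).
Smallest index with value ≥ 3559: n = 31 (giving 3751).
Largest index with value ≤ 12581: n = 56 (giving 12376).
Indices 31 through 56: 26 terms.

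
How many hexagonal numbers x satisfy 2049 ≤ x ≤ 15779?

The n-th hexagonal number is n(2n−1).
Smallest index with value ≥ 2049: n = 33 (giving 2145).
Largest index with value ≤ 15779: n = 89 (giving 15753).
Indices 33 through 89: 57 terms.

57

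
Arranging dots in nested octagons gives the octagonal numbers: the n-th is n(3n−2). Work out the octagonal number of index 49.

7105

49·(3·49 − 2) = 49·145 = 7105.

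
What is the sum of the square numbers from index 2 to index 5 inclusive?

Σ_{i=2}^{5} i² = 55 − 1 = 54.

54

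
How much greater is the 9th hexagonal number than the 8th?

Consecutive hexagonal numbers differ by 4n − 3: here 4·9 − 3 = 33.

33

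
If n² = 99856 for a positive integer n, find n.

316

We need n² = 99856, so n = √99856 = 316.
Check: 316² = 99856. ✓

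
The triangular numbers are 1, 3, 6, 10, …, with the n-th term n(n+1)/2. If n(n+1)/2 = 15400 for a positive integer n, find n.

Set n(n+1)/2 = 15400, giving n² + n − 30800 = 0.
So n = (-1 + 351) / 2 = 350/2 = 175.
Check: 175·176/2 = 15400. ✓

175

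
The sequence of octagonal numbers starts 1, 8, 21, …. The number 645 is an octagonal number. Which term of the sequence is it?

Set n(3n−2) = 645, giving 3n² − 2n − 645 = 0.
The discriminant is 4 + 12·645 = 7744, and √7744 = 88.
So n = (2 + 88) / 6 = 90/6 = 15.

15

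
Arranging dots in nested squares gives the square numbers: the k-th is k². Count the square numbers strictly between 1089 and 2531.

17

The n-th square number is n².
Smallest index with value > 1089: n = 34 (giving 1156).
Largest index with value < 2531: n = 50 (giving 2500).
Indices 34 through 50: 17 terms.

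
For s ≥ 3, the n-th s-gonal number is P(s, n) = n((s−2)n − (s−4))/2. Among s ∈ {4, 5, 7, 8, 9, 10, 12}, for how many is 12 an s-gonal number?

s = 4: P(4, 3) = 9 and P(4, 4) = 16; 12 is not s-gonal.
s = 5: P(5, 3) = 12. ✓
s = 7: P(7, 2) = 7 and P(7, 3) = 18; 12 is not s-gonal.
s = 8: P(8, 2) = 8 and P(8, 3) = 21; 12 is not s-gonal.
s = 9: P(9, 2) = 9 and P(9, 3) = 24; 12 is not s-gonal.
s = 10: P(10, 2) = 10 and P(10, 3) = 27; 12 is not s-gonal.
s = 12: P(12, 2) = 12. ✓
Hits: s ∈ {5, 12} → 2.

2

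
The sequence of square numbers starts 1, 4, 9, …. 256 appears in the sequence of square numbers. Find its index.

We need n² = 256, so n = √256 = 16.

16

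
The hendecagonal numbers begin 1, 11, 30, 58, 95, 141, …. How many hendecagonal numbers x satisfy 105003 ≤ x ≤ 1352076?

The n-th hendecagonal number is n(9n−7)/2.
Smallest index with value ≥ 105003: n = 154 (giving 106183).
Largest index with value ≤ 1352076: n = 548 (giving 1349450).
Indices 154 through 548: 395 terms.

395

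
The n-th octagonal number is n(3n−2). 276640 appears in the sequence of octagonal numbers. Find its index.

Set n(3n−2) = 276640, giving 3n² − 2n − 276640 = 0.
The discriminant is 4 + 12·276640 = 3319684, and √3319684 = 1822.
So n = (2 + 1822) / 6 = 1824/6 = 304.
Check: 304·(3·304 − 2) = 276640. ✓

304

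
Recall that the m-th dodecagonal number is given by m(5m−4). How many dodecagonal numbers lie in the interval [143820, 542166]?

160

The n-th dodecagonal number is n(5n−4).
Smallest index with value ≥ 143820: n = 170 (giving 143820).
Largest index with value ≤ 542166: n = 329 (giving 539889).
Indices 170 through 329: 160 terms.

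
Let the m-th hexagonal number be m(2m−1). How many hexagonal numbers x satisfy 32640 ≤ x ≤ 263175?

The n-th hexagonal number is n(2n−1).
Smallest index with value ≥ 32640: n = 128 (giving 32640).
Largest index with value ≤ 263175: n = 363 (giving 263175).
Indices 128 through 363: 236 terms.

236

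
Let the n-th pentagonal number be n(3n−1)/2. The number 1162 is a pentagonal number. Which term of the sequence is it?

28

Set n(3n−1)/2 = 1162, giving 3n² − n − 2324 = 0.
The discriminant is 1 + 24·1162 = 27889, and √27889 = 167.
So n = (1 + 167) / 6 = 168/6 = 28.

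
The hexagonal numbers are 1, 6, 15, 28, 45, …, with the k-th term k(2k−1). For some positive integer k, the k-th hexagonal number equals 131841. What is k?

257

Set n(2n−1) = 131841, giving 2n² − n − 131841 = 0.
So n = (1 + 1027) / 4 = 1028/4 = 257.
Check: 257·(2·257 − 1) = 131841. ✓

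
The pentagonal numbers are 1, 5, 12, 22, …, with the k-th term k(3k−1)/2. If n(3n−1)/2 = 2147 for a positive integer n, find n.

Set n(3n−1)/2 = 2147, giving 3n² − n − 4294 = 0.
The discriminant is 1 + 24·2147 = 51529, and √51529 = 227.
So n = (1 + 227) / 6 = 228/6 = 38.
Check: 38·(3·38 − 1)/2 = 2147. ✓

38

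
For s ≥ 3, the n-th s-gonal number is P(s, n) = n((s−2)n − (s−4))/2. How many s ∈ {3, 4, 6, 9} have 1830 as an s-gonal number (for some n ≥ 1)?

1

s = 3: P(3, 60) = 1830. ✓
s = 4: P(4, 42) = 1764 and P(4, 43) = 1849; 1830 is not s-gonal.
s = 6: P(6, 30) = 1770 and P(6, 31) = 1891; 1830 is not s-gonal.
s = 9: P(9, 23) = 1794 and P(9, 24) = 1956; 1830 is not s-gonal.
Hits: s ∈ {3} → 1.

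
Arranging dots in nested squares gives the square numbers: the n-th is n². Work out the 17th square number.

289

The 17th square number is n² with n = 17.
17² = 289.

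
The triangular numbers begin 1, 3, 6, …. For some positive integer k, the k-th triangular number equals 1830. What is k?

Set n(n+1)/2 = 1830, giving n² + n − 3660 = 0.
The discriminant is 1 + 8·1830 = 14641, and √14641 = 121.
So n = (-1 + 121) / 2 = 120/2 = 60.
Check: 60·61/2 = 1830. ✓

60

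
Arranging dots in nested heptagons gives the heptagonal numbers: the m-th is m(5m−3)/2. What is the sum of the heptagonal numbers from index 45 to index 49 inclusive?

27285

Σ i(5i−3)/2 = (5Σi² − 3Σi) / 2 over i = 45..49.
Σi = 1225 − 990 = 235 and Σi² = 40425 − 29370 = 11055.
(5·11055 − 3·235) / 2 = 54570/2 = 27285.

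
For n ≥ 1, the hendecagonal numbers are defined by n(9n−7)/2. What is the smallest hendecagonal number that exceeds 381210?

Solve n(9n−7)/2 > 381210 for integer n.
The largest n with value ≤ 381210 is 291 (since 380046 ≤ 381210 < 382666), so the first above is n = 292, value 382666.

382666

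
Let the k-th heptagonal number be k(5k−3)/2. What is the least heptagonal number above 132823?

133056

Solve n(5n−3)/2 > 132823 for integer n.
The largest n with value ≤ 132823 is 230 (since 131905 ≤ 132823 < 133056), so the first above is n = 231, value 133056.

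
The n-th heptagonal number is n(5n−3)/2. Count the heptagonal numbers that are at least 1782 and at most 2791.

7

The n-th heptagonal number is n(5n−3)/2.
Smallest index with value ≥ 1782: n = 27 (giving 1782).
Largest index with value ≤ 2791: n = 33 (giving 2673).
Indices 27 through 33: 7 terms.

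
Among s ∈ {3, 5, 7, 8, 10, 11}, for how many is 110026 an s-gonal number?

1

s = 3: P(3, 468) = 109746 and P(3, 469) = 110215; 110026 is not s-gonal.
s = 5: P(5, 271) = 110026. ✓
s = 7: P(7, 210) = 109935 and P(7, 211) = 110986; 110026 is not s-gonal.
s = 8: P(8, 191) = 109061 and P(8, 192) = 110208; 110026 is not s-gonal.
s = 10: P(10, 166) = 109726 and P(10, 167) = 111055; 110026 is not s-gonal.
s = 11: P(11, 156) = 108966 and P(11, 157) = 110371; 110026 is not s-gonal.
Hits: s ∈ {5} → 1.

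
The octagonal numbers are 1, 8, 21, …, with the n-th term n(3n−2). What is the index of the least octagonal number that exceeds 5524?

Solve n(3n−2) > 5524 for integer n.
The largest n with value ≤ 5524 is 43 (since 5461 ≤ 5524 < 5720), so the first above is n = 44, value 5720.

44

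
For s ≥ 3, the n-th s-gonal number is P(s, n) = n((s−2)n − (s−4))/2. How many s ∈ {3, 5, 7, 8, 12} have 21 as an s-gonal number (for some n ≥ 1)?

s = 3: P(3, 6) = 21. ✓
s = 5: P(5, 3) = 12 and P(5, 4) = 22; 21 is not s-gonal.
s = 7: P(7, 3) = 18 and P(7, 4) = 34; 21 is not s-gonal.
s = 8: P(8, 3) = 21. ✓
s = 12: P(12, 2) = 12 and P(12, 3) = 33; 21 is not s-gonal.
Hits: s ∈ {3, 8} → 2.

2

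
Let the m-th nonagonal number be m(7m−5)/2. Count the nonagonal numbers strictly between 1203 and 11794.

The n-th nonagonal number is n(7n−5)/2.
Smallest index with value > 1203: n = 19 (giving 1216).
Largest index with value < 11794: n = 58 (giving 11629).
Indices 19 through 58: 40 terms.

40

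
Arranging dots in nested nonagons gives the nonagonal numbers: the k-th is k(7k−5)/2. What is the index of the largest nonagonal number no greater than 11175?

Solve n(7n−5)/2 ≤ 11175 for integer n.
n = 56 gives 10836 ≤ 11175, while n = 57 gives 11229 > 11175; so the answer is index 56.

56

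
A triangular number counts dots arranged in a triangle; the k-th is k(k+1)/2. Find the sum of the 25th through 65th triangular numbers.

45305

Σ i(i+1)/2 = (Σi² + Σi) / 2 over i = 25..65.
Σi = 2145 − 300 = 1845 and Σi² = 93665 − 4900 = 88765.
(1·88765 + 1·1845) / 2 = 90610/2 = 45305.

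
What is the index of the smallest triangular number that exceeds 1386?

53

Solve n(n+1)/2 > 1386 for integer n.
The largest n with value ≤ 1386 is 52 (since 1378 ≤ 1386 < 1431), so the first above is n = 53, value 1431.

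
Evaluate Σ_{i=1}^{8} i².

Σ_{i=1}^{8} i² = 8·9·17/6 = 204.

204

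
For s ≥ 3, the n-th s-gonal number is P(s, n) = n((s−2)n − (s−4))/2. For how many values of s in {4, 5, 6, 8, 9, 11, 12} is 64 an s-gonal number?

2

s = 4: P(4, 8) = 64. ✓
s = 5: P(5, 6) = 51 and P(5, 7) = 70; 64 is not s-gonal.
s = 6: P(6, 5) = 45 and P(6, 6) = 66; 64 is not s-gonal.
s = 8: P(8, 4) = 40 and P(8, 5) = 65; 64 is not s-gonal.
s = 9: P(9, 4) = 46 and P(9, 5) = 75; 64 is not s-gonal.
s = 11: P(11, 4) = 58 and P(11, 5) = 95; 64 is not s-gonal.
s = 12: P(12, 4) = 64. ✓
Hits: s ∈ {4, 12} → 2.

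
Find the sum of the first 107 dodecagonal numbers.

Σ i(5i−4) = 5Σi² − 4Σi over i = 1..107.
Σi = 5778 and Σi² = 414090.
5·414090 − 4·5778 = 2047338.

2047338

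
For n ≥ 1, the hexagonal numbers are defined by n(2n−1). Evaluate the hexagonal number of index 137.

37401

The 137th hexagonal number is n(2n−1) with n = 137.
137·(2·137 − 1) = 137·273 = 37401.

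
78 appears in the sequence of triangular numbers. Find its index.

12

Set n(n+1)/2 = 78, giving n² + n − 156 = 0.
So n = (-1 + 25) / 2 = 24/2 = 12.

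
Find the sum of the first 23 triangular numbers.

Σ i(i+1)/2 = (Σi² + Σi) / 2 over i = 1..23.
Σi = 276 and Σi² = 4324.
(1·4324 + 1·276) / 2 = 4600/2 = 2300.

2300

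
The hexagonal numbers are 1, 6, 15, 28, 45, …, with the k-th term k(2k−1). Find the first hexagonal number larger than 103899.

104653

Solve n(2n−1) > 103899 for integer n.
The largest n with value ≤ 103899 is 228 (since 103740 ≤ 103899 < 104653), so the first above is n = 229, value 104653.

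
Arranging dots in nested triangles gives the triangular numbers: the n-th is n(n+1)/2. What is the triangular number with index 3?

The 3rd triangular number is n(n+1)/2 with n = 3.
3·4/2 = 12/2 = 6.

6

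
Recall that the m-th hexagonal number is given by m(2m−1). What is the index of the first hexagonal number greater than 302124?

Solve n(2n−1) > 302124 for integer n.
The largest n with value ≤ 302124 is 388 (since 300700 ≤ 302124 < 302253), so the first above is n = 389, value 302253.

389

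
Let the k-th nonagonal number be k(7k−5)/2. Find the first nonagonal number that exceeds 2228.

2301

Solve n(7n−5)/2 > 2228 for integer n.
The largest n with value ≤ 2228 is 25 (since 2125 ≤ 2228 < 2301), so the first above is n = 26, value 2301.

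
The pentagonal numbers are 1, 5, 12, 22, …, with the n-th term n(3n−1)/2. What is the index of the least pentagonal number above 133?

10

Solve n(3n−1)/2 > 133 for integer n.
The largest n with value ≤ 133 is 9 (since 117 ≤ 133 < 145), so the first above is n = 10, value 145.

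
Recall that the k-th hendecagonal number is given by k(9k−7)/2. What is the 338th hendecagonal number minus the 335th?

9075

338·(9·338 − 7)/2 = 512915 and 335·(9·335 − 7)/2 = 503840.
Difference: 512915 − 503840 = 9075.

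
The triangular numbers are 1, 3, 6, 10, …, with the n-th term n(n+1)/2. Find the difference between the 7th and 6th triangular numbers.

Consecutive triangular numbers differ by n: T_{7} − T_{6} = 7.

7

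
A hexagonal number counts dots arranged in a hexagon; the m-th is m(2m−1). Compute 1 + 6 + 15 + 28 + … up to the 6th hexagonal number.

161

Σ i(2i−1) = 2Σi² − Σi over i = 1..6.
Σi = 21 and Σi² = 91.
2·91 − 1·21 = 161.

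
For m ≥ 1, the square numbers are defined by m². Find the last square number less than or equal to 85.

Solve n² ≤ 85 for integer n.
n = 9 gives 81 ≤ 85, while n = 10 gives 100 > 85; so the answer is 81.

81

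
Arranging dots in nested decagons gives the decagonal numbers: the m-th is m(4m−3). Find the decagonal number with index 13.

The 13th decagonal number is n(4n−3) with n = 13.
13·(4·13 − 3) = 13·49 = 637.

637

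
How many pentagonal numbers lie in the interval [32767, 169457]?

The n-th pentagonal number is n(3n−1)/2.
Smallest index with value ≥ 32767: n = 148 (giving 32782).
Largest index with value ≤ 169457: n = 336 (giving 169176).
Indices 148 through 336: 189 terms.

189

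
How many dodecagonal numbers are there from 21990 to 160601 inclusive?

The n-th dodecagonal number is n(5n−4).
Smallest index with value ≥ 21990: n = 67 (giving 22177).
Largest index with value ≤ 160601: n = 179 (giving 159489).
Indices 67 through 179: 113 terms.

113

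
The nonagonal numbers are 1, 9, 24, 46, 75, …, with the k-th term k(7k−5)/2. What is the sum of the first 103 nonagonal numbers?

Σ i(7i−5)/2 = (7Σi² − 5Σi) / 2 over i = 1..103.
Σi = 5356 and Σi² = 369564.
(7·369564 − 5·5356) / 2 = 2560168/2 = 1280084.

1280084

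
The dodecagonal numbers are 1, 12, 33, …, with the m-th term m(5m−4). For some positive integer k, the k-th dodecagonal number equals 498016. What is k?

316

Set n(5n−4) = 498016, giving 5n² − 4n − 498016 = 0.
So n = (4 + 3156) / 10 = 3160/10 = 316.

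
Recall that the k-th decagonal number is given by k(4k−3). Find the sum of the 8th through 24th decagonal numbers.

Σ i(4i−3) = 4Σi² − 3Σi over i = 8..24.
Σi = 300 − 28 = 272 and Σi² = 4900 − 140 = 4760.
4·4760 − 3·272 = 18224.

18224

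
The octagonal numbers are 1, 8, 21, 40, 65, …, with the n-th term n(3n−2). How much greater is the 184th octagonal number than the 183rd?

1099

Consecutive octagonal numbers differ by 6n − 5: here 6·184 − 5 = 1099.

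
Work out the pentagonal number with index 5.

The 5th pentagonal number is n(3n−1)/2 with n = 5.
5·(3·5 − 1)/2 = 5·14/2 = 5·7 = 35.

35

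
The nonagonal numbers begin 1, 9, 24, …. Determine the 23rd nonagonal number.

1794

23·(7·23 − 5)/2 = 23·156/2 = 23·78 = 1794.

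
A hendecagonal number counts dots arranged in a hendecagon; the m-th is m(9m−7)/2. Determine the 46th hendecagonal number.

9361

The 46th hendecagonal number is n(9n−7)/2 with n = 46.
46·(9·46 − 7)/2 = 46·407/2 = 9361.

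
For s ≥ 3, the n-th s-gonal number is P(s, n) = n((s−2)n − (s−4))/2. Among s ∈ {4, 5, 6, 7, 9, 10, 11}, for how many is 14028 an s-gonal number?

1

s = 4: P(4, 118) = 13924 and P(4, 119) = 14161; 14028 is not s-gonal.
s = 5: P(5, 96) = 13776 and P(5, 97) = 14065; 14028 is not s-gonal.
s = 6: P(6, 84) = 14028. ✓
s = 7: P(7, 75) = 13950 and P(7, 76) = 14326; 14028 is not s-gonal.
s = 9: P(9, 63) = 13734 and P(9, 64) = 14176; 14028 is not s-gonal.
s = 10: P(10, 59) = 13747 and P(10, 60) = 14220; 14028 is not s-gonal.
s = 11: P(11, 56) = 13916 and P(11, 57) = 14421; 14028 is not s-gonal.
Hits: s ∈ {6} → 1.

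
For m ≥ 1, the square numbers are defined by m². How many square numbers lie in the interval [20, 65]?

The n-th square number is n².
Smallest index with value ≥ 20: n = 5 (giving 25).
Largest index with value ≤ 65: n = 8 (giving 64).
Indices 5 through 8: 4 terms.

4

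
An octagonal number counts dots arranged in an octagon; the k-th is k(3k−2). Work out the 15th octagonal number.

645

The 15th octagonal number is n(3n−2) with n = 15.
15·(3·15 − 2) = 15·43 = 645.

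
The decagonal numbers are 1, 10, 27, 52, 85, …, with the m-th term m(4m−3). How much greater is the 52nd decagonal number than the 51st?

Consecutive decagonal numbers differ by 8n − 7: here 8·52 − 7 = 409.

409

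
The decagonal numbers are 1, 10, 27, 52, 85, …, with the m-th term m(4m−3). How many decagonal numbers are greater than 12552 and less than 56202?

The n-th decagonal number is n(4n−3).
Smallest index with value > 12552: n = 57 (giving 12825).
Largest index with value < 56202: n = 118 (giving 55342).
Indices 57 through 118: 62 terms.

62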